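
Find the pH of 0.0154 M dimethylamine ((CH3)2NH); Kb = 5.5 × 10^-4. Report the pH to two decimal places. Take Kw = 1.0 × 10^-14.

pH = 11.42

(CH3)2NH + H2O ⇌ (CH3)2NH2+ + OH-
From the ICE table, Kb = [OH-]²/(0.0154 − [OH-]) = 5.5 × 10^-4.
Here C₀/Kb ≈ 28, so the small-[OH-] approximation fails. Use the quadratic:
[OH-] = [−0.00055 + √(0.00055² + 3.39e-05)]/2 = 2.65 × 10^-3 M
pOH = 2.58, so pH = 14.00 − pOH = 11.42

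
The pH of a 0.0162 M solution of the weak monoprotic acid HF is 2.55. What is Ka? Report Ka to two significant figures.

Ka = 5.9 × 10^-4

[H+] = 10^(-2.55) = 2.82 × 10^-3 M
At equilibrium [HA] = 0.0162 − 2.82 × 10^-3 = 1.34 × 10^-2 M
Ka = [H+][A-]/[HA] = (2.82 × 10^-3)² / 1.34 × 10^-2 = 5.9 × 10^-4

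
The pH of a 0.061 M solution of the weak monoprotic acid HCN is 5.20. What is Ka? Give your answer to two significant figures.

[H+] = 10^(-5.20) = 6.31 × 10^-6 M
At equilibrium [HA] = 0.061 − 6.31 × 10^-6 = 6.10 × 10^-2 M
Ka = [H+][A-]/[HA] = (6.31 × 10^-6)² / 6.10 × 10^-2 = 6.5 × 10^-10

Ka = 6.5 × 10^-10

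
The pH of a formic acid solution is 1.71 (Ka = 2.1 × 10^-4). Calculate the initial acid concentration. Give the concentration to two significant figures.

[H+] = 10^(-1.71) = 1.95 × 10^-2 M = x
Ka = x²/(C₀ − x) ⇒ C₀ = x + x²/Ka
C₀ = 1.95 × 10^-2 + (1.95 × 10^-2)²/(2.1 × 10^-4) = 1.83 M

C₀ = 1.8 M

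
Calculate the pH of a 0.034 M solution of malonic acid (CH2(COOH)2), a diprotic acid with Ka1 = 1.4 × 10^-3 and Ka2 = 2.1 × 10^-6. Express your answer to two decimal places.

Since Ka1 ≫ Ka2, the first ionization dominates [H+].
Ka1 = x²/(0.034 − x) = 1.4 × 10^-3
Solving the quadratic: x = (−Ka1 + √(Ka1² + 4·Ka1·C₀))/2 = 6.23 × 10^-3 M
pH = −log(6.23 × 10^-3) = 2.21

pH = 2.21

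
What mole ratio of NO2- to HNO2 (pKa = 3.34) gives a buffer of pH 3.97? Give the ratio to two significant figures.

ratio = 4.3

pH = pKa + log(r) ⇒ log(r) = 3.97 − 3.34 = +0.63
r = [NO2-]/[HNO2] = 10^(+0.63) = 4.27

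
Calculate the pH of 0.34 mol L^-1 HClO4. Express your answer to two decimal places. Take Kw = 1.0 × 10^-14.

HClO4 is a strong acid and dissociates completely, so [H+] = 0.34 M.
pH = -log(0.34) = 0.47

pH = 0.47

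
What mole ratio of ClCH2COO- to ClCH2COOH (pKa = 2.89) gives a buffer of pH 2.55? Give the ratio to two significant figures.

pH = pKa + log(r) ⇒ log(r) = 2.55 − 2.89 = -0.34
r = [ClCH2COO-]/[ClCH2COOH] = 10^(-0.34) = 0.457

ratio = 0.46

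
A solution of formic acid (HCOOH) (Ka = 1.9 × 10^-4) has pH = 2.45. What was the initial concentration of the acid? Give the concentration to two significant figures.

[H+] = 10^(-2.45) = 3.55 × 10^-3 M = x
Ka = x²/(C₀ − x) ⇒ C₀ = x + x²/Ka
C₀ = 3.55 × 10^-3 + (3.55 × 10^-3)²/(1.9 × 10^-4) = 6.99 × 10^-2 M

C₀ = 7.0 × 10^-2 M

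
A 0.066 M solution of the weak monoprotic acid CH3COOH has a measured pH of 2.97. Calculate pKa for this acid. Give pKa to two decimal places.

pKa = 4.75

[H+] = 10^(-2.97) = 1.07 × 10^-3 M
At equilibrium [HA] = 0.066 − 1.07 × 10^-3 = 6.49 × 10^-2 M
Ka = [H+][A-]/[HA] = (1.07 × 10^-3)² / 6.49 × 10^-2 = 1.76 × 10^-5
pKa = -log(1.76 × 10^-5) = 4.75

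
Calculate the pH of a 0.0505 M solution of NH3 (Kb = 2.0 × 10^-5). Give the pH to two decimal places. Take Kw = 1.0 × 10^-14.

pH = 11.00

NH3 + H2O ⇌ NH4+ + OH-
From the ICE table, Kb = [OH-]²/(0.0505 − [OH-]) = 2.0 × 10^-5.
Neglecting [OH-] in the denominator: [OH-] = √(2.0 × 10^-5 × 0.0505) = 1.00 × 10^-3 M
pOH = −log(1.00 × 10^-3) = 3.00; pH = 14.00 − 3.00 = 11.00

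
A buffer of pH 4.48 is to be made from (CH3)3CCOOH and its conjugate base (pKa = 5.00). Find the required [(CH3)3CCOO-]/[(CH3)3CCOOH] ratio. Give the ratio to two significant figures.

ratio = 0.30

pH = pKa + log(r) ⇒ log(r) = 4.48 − 5.00 = -0.52
r = [(CH3)3CCOO-]/[(CH3)3CCOOH] = 10^(-0.52) = 0.302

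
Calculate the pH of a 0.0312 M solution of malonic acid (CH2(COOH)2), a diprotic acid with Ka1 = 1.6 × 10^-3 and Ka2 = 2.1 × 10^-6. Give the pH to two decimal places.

pH = 2.20

Since Ka1 ≫ Ka2, the first ionization dominates [H+].
Ka1 = x²/(0.0312 − x) = 1.6 × 10^-3
Solving the quadratic: x = (−Ka1 + √(Ka1² + 4·Ka1·C₀))/2 = 6.31 × 10^-3 M
pH = −log(6.31 × 10^-3) = 2.20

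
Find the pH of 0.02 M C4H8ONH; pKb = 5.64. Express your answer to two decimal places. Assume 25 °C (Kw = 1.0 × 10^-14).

pH = 10.33

C4H8ONH + H2O ⇌ C4H8ONH2+ + OH-
Kb = 10^(−5.64) = 2.29 × 10^-6
Let x = [OH-] at equilibrium. Kb = x²/(0.02 − x).
Since Kb ≪ C₀, x ≈ √(Kb·C₀) = 2.14 × 10^-4 M.
Check: 1.1% ionized — well under 5%, approximation valid.
pOH = 3.67, so pH = 14.00 − pOH = 10.33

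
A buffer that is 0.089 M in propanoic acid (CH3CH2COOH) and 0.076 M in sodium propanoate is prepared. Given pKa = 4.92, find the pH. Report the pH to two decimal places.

pH = 4.85

pH = pKa + log([A⁻]/[HA]) = 4.92 + log(0.076/0.089)
pH = 4.92 + (-0.069) = 4.85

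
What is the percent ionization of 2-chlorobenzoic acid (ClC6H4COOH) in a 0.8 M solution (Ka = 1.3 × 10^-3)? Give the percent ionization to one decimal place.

4.0%

ClC6H4COOH ⇌ ClC6H4COO- + H+; let x = [H+] at equilibrium.
x ≈ √(Ka·C₀) = √(1.3 × 10^-3 × 0.8) = 3.22 × 10^-2 M
% ionization = x/C₀ × 100% = 3.22 × 10^-2/0.8 × 100% = 4.0%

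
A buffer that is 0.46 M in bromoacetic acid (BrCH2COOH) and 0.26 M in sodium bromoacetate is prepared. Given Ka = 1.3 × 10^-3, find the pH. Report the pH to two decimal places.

pH = 2.64

pKa = −log(1.3 × 10^-3) = 2.886
pH = pKa + log([A⁻]/[HA]) = 2.886 + log(0.26/0.46)
pH = 2.886 + (-0.248) = 2.64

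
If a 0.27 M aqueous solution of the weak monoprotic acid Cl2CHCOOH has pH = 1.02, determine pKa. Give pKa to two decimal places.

pKa = 1.28

[H+] = 10^(-1.02) = 9.55 × 10^-2 M
At equilibrium [HA] = 0.27 − 9.55 × 10^-2 = 1.75 × 10^-1 M
Ka = [H+][A-]/[HA] = (9.55 × 10^-2)² / 1.75 × 10^-1 = 5.21 × 10^-2
pKa = -log(5.21 × 10^-2) = 1.28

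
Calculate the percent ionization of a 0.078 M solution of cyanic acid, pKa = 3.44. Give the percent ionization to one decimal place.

HOCN ⇌ OCN- + H+; let x = [H+] at equilibrium.
Ka = 10^(−3.44) = 3.63 × 10^-4
Solve x² + 0.000363x − 2.83e-05 = 0 → x = 5.14 × 10^-3 M
Fraction ionized = 5.14 × 10^-3 / 0.078 = 0.0659 → 6.6%

6.6%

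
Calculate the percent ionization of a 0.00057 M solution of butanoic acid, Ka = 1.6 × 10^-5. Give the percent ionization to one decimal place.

CH3(CH2)2COOH ⇌ CH3(CH2)2COO- + H+; let x = [H+] at equilibrium.
Ka = x²/(C₀ − x); solving the quadratic gives x = 8.78 × 10^-5 M.
Fraction ionized = 8.78 × 10^-5 / 0.00057 = 0.1540 → 15.4%

15.4%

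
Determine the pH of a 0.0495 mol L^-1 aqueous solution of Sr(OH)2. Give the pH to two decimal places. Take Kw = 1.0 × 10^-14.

pH = 13.00

Sr(OH)2 is a strong base (each formula unit releases 2 OH-); [OH-] = 0.099 M.
pOH = -log(0.099) = 1.00
pH = 14.00 - 1.00 = 13.00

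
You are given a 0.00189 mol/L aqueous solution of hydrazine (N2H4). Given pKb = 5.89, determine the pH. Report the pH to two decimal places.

N2H4 + H2O ⇌ N2H5+ + OH-
Kb = 10^(−5.89) = 1.29 × 10^-6
From the ICE table, Kb = [OH-]²/(0.00189 − [OH-]) = 1.29 × 10^-6.
Neglecting [OH-] in the denominator: [OH-] = √(1.29 × 10^-6 × 0.00189) = 4.94 × 10^-5 M
pOH = 4.31, so pH = 14.00 − pOH = 9.69

pH = 9.69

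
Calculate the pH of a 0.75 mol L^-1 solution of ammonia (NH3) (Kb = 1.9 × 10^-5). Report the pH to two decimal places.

pH = 11.58

NH3 + H2O ⇌ NH4+ + OH-
From the ICE table, Kb = [OH-]²/(0.75 − [OH-]) = 1.9 × 10^-5.
Assume [OH-] ≪ 0.75: [OH-] ≈ √(1.9 × 10^-5 × 0.75) = 3.77 × 10^-3 M
pOH = −log(3.77 × 10^-3) = 2.42; pH = 14.00 − 2.42 = 11.58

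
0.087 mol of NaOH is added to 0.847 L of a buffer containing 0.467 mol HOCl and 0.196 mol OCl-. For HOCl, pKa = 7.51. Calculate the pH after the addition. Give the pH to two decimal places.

pH = 7.38

OH- converts HOCl to OCl-: HOCl → 0.38 mol, OCl- → 0.283 mol.
Henderson–Hasselbalch with mole ratio 0.283/0.38: pH = 7.51 + (-0.128)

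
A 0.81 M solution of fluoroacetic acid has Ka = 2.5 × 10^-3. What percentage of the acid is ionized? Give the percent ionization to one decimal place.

5.4%

FCH2COOH ⇌ FCH2COO- + H+; let x = [H+] at equilibrium.
Ka = x²/(C₀ − x); solving the quadratic gives x = 4.38 × 10^-2 M.
% ionization = x/C₀ × 100% = 4.38 × 10^-2/0.81 × 100% = 5.4%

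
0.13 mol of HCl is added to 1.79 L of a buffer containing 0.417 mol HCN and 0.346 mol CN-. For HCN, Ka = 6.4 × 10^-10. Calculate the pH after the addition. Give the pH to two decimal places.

pH = 8.79

After neutralization: n(HCN) = 0.547 mol, n(CN-) = 0.216 mol.
pKa = −log(6.4 × 10^-10) = 9.194
pH = pKa + log(n_CN-/n_HCN) = 9.194 + log(0.216/0.547) = 9.194 + (-0.404)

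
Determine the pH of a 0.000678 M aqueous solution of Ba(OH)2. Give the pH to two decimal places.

Ba(OH)2 is a strong base (each formula unit releases 2 OH-); [OH-] = 0.00136 M.
pOH = -log(0.00136) = 2.87
pH = 14.00 - 2.87 = 11.13

pH = 11.13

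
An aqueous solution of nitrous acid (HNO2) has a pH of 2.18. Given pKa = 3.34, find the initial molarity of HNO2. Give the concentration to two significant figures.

C₀ = 1.0 × 10^-1 M

[H+] = 10^(-2.18) = 6.61 × 10^-3 M = x
Ka = 10^(−3.34) = 4.57 × 10^-4
Ka = x²/(C₀ − x) ⇒ C₀ = x + x²/Ka
C₀ = 6.61 × 10^-3 + (6.61 × 10^-3)²/(4.57 × 10^-4) = 1.02 × 10^-1 M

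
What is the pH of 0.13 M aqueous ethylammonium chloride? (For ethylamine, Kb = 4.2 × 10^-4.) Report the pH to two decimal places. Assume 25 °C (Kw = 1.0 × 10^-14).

pH = 5.75

C2H5NH3+ is the conjugate acid of the weak base C2H5NH2.
Ka = Kw/Kb = 1.0×10^-14 / 4.2 × 10^-4 = 2.38 × 10^-11
From the ICE table, Ka = x²/(0.13 − x) = 2.38 × 10^-11.
Since Ka ≪ C₀, x ≈ √(Ka·C₀) = 1.76 × 10^-6 M.
pH = −log(1.76 × 10^-6) = 5.75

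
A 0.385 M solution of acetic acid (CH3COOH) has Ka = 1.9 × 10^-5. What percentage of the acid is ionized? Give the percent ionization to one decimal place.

CH3COOH ⇌ CH3COO- + H+; let x = [H+] at equilibrium.
x ≈ √(Ka·C₀) = √(1.9 × 10^-5 × 0.385) = 2.70 × 10^-3 M
Fraction ionized = 2.70 × 10^-3 / 0.385 = 0.0070 → 0.7%

0.7%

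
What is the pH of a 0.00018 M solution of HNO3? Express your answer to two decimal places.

HNO3 is a strong acid and dissociates completely, so [H+] = 0.00018 M.
pH = -log(0.00018) = 3.74

pH = 3.74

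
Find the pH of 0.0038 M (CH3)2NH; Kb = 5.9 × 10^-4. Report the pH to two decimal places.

(CH3)2NH + H2O ⇌ (CH3)2NH2+ + OH-
From the ICE table, Kb = [OH-]²/(0.0038 − [OH-]) = 5.9 × 10^-4.
[OH-] is not negligible relative to C₀; solve [OH-]² + 0.00059·[OH-] − 2.24e-06 = 0.
[OH-] = (−Kb + √(Kb² + 4·Kb·C₀))/2 = 1.23 × 10^-3 M
pOH = 2.91, so pH = 14.00 − pOH = 11.09

pH = 11.09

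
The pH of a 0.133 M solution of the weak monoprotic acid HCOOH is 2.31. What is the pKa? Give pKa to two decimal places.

pKa = 3.73

[H+] = 10^(-2.31) = 4.90 × 10^-3 M
At equilibrium [HA] = 0.133 − 4.90 × 10^-3 = 1.28 × 10^-1 M
Ka = [H+][A-]/[HA] = (4.90 × 10^-3)² / 1.28 × 10^-1 = 1.88 × 10^-4
pKa = -log(1.88 × 10^-4) = 3.73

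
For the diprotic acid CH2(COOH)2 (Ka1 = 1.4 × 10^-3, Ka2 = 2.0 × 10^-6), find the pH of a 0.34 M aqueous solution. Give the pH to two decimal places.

Since Ka1 ≫ Ka2, the first ionization dominates [H+].
Ka1 = x²/(0.34 − x) = 1.4 × 10^-3
Solving the quadratic: x = (−Ka1 + √(Ka1² + 4·Ka1·C₀))/2 = 2.11 × 10^-2 M
pH = −log(2.11 × 10^-2) = 1.68

pH = 1.68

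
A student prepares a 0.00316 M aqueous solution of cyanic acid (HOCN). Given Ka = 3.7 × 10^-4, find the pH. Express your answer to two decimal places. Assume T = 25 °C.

pH = 3.04

HOCN ⇌ OCN- + H+
Let x = [H+] at equilibrium. Ka = x²/(0.00316 − x).
The 5% rule fails; solving x² + Ka·x − Ka·C₀ = 0 exactly:
x = (−Ka + √(Ka² + 4·Ka·C₀))/2 = 9.12 × 10^-4 M
pH = −log(9.12 × 10^-4) = 3.04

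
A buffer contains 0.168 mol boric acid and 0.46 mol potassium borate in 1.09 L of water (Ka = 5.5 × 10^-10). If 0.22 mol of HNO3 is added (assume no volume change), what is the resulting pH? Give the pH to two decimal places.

After neutralization: n(B(OH)3) = 0.388 mol, n(B(OH)4-) = 0.24 mol.
pKa = −log(5.5 × 10^-10) = 9.260
Henderson–Hasselbalch with mole ratio 0.24/0.388: pH = 9.260 + (-0.209)

pH = 9.05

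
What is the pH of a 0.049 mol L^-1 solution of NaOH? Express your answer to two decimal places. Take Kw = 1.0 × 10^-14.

pH = 12.69

NaOH is a strong base; [OH-] = 0.049 M.
pOH = -log(0.049) = 1.31
pH = 14.00 - 1.31 = 12.69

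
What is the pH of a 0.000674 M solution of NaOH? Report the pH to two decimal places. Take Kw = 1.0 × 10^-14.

NaOH is a strong base; [OH-] = 0.000674 M.
pOH = -log(0.000674) = 3.17
pH = 14.00 - 3.17 = 10.83

pH = 10.83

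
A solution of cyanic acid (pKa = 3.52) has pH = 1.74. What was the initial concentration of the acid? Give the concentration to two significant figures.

[H+] = 10^(-1.74) = 1.82 × 10^-2 M = x
Ka = 10^(−3.52) = 3.02 × 10^-4
Ka = x²/(C₀ − x) ⇒ C₀ = x + x²/Ka
C₀ = 1.82 × 10^-2 + (1.82 × 10^-2)²/(3.02 × 10^-4) = 1.12 M

C₀ = 1.1 M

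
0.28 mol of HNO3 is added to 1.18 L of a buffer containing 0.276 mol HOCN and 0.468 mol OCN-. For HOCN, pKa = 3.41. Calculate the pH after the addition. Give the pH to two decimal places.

After neutralization: n(HOCN) = 0.556 mol, n(OCN-) = 0.188 mol.
pH = pKa + log([A⁻]/[HA]) = 3.41 + log(0.188/0.556) = 3.41 -0.471

pH = 2.94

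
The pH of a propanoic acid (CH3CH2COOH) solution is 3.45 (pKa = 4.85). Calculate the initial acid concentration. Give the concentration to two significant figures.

C₀ = 9.3 × 10^-3 M

[H+] = 10^(-3.45) = 3.55 × 10^-4 M = x
Ka = 10^(−4.85) = 1.41 × 10^-5
Ka = x²/(C₀ − x) ⇒ C₀ = x + x²/Ka
C₀ = 3.55 × 10^-4 + (3.55 × 10^-4)²/(1.41 × 10^-5) = 9.29 × 10^-3 M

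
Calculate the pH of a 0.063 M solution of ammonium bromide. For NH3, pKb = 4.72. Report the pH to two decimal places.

NH4+ is the conjugate acid of the weak base NH3.
Kb = 10^(−4.72) = 1.91 × 10^-5
Ka = Kw/Kb = 1.0×10^-14 / 1.91 × 10^-5 = 5.24 × 10^-10
Ka = [H+]²/(0.063 − [H+]) = 5.24 × 10^-10
Assume [H+] ≪ 0.063: [H+] ≈ √(5.24 × 10^-10 × 0.063) = 5.75 × 10^-6 M
pH = −log[H+] = −log(5.75 × 10^-6) = 5.24

pH = 5.24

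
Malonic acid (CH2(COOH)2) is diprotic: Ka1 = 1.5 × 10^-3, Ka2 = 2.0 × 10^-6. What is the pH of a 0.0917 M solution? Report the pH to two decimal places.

pH = 1.96

Since Ka1 ≫ Ka2, the first ionization dominates [H+].
Ka1 = x²/(0.0917 − x) = 1.5 × 10^-3
Solving the quadratic: x = (−Ka1 + √(Ka1² + 4·Ka1·C₀))/2 = 1.10 × 10^-2 M
pH = −log(1.10 × 10^-2) = 1.96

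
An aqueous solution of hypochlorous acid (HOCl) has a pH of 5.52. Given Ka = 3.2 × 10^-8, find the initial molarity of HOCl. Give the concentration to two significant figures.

[H+] = 10^(-5.52) = 3.02 × 10^-6 M = x
Ka = x²/(C₀ − x) ⇒ C₀ = x + x²/Ka
C₀ = 3.02 × 10^-6 + (3.02 × 10^-6)²/(3.2 × 10^-8) = 2.88 × 10^-4 M

C₀ = 2.9 × 10^-4 M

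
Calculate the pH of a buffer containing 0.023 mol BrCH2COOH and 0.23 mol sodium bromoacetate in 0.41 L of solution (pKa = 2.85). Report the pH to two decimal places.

Henderson–Hasselbalch: pH = pKa + log([BrCH2COO-]/[BrCH2COOH]) = 2.85 + log(0.23/0.023)
pH = 2.85 + (+1.000) = 3.85

pH = 3.85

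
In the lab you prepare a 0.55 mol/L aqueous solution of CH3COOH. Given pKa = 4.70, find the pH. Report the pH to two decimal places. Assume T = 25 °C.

CH3COOH ⇌ CH3COO- + H+
Ka = 10^(−4.70) = 2.00 × 10^-5
Ka = x²/(0.55 − x) = 2.00 × 10^-5
Assume x ≪ 0.55: x ≈ √(2.00 × 10^-5 × 0.55) = 3.32 × 10^-3 M
Check: 0.6% ionized — well under 5%, approximation valid.
pH = −log[H+] = −log(3.32 × 10^-3) = 2.48

pH = 2.48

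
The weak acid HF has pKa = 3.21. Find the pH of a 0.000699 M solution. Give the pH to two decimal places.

pH = 3.38

HF ⇌ F- + H+
Ka = 10^(−3.21) = 6.17 × 10^-4
Ka = x²/(0.000699 − x) = 6.17 × 10^-4
The 5% rule fails; solving x² + Ka·x − Ka·C₀ = 0 exactly:
x = [−0.000617 + √(0.000617² + 1.73e-06)]/2 = 4.17 × 10^-4 M
pH = −log[H+] = −log(4.17 × 10^-4) = 3.38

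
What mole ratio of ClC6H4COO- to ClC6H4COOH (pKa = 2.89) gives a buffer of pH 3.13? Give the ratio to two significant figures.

pH = pKa + log(r) ⇒ log(r) = 3.13 − 2.89 = +0.24
r = [ClC6H4COO-]/[ClC6H4COOH] = 10^(+0.24) = 1.74

ratio = 1.7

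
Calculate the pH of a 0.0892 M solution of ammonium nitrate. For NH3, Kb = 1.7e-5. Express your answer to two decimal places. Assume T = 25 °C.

NH4+ is the conjugate acid of the weak base NH3.
Ka = Kw/Kb = 1.0×10^-14 / 1.7 × 10^-5 = 5.88 × 10^-10
Ka = x²/(0.0892 − x) = 5.88 × 10^-10
Assume x ≪ 0.0892: x ≈ √(5.88 × 10^-10 × 0.0892) = 7.24 × 10^-6 M
pH = −log[H+] = −log(7.24 × 10^-6) = 5.14

pH = 5.14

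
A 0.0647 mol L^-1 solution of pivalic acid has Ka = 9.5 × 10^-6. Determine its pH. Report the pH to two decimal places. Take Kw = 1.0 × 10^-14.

(CH3)3CCOOH ⇌ (CH3)3CCOO- + H+
From the ICE table, Ka = x²/(0.0647 − x) = 9.5 × 10^-6.
Since Ka ≪ C₀, x ≈ √(Ka·C₀) = 7.84 × 10^-4 M.
pH = −log[H+] = −log(7.84 × 10^-4) = 3.11

pH = 3.11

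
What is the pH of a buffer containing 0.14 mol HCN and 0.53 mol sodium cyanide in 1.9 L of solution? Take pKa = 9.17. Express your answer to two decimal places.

pH = 9.75

Using pH = pKa + log([base]/[acid]) with [base]/[acid] = 0.53/0.14:
pH = 9.17 + (+0.578) = 9.75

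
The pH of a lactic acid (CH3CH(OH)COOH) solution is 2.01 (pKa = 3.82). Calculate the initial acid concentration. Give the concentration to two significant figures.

[H+] = 10^(-2.01) = 9.77 × 10^-3 M = x
Ka = 10^(−3.82) = 1.51 × 10^-4
Ka = x²/(C₀ − x) ⇒ C₀ = x + x²/Ka
C₀ = 9.77 × 10^-3 + (9.77 × 10^-3)²/(1.51 × 10^-4) = 6.42 × 10^-1 M

C₀ = 6.4 × 10^-1 M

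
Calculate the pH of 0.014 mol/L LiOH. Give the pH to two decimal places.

LiOH is a strong base; [OH-] = 0.014 M.
pOH = -log(0.014) = 1.85
pH = 14.00 - 1.85 = 12.15

pH = 12.15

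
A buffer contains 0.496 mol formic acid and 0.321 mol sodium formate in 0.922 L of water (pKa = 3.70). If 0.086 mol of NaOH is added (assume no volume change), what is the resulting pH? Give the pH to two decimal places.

After neutralization: n(HCOOH) = 0.41 mol, n(HCOO-) = 0.407 mol.
pH = pKa + log([A⁻]/[HA]) = 3.70 + log(0.407/0.41) = 3.70 -0.003

pH = 3.70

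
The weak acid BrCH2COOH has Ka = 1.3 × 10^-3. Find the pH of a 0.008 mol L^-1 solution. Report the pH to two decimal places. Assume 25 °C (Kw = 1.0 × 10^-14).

BrCH2COOH ⇌ BrCH2COO- + H+
Ka = [H+]²/(0.008 − [H+]) = 1.3 × 10^-3
Here C₀/Ka ≈ 6.15, so the small-[H+] approximation fails. Use the quadratic:
[H+] = [−0.0013 + √(0.0013² + 4.16e-05)]/2 = 2.64 × 10^-3 M
pH = −log[H+] = −log(2.64 × 10^-3) = 2.58

pH = 2.58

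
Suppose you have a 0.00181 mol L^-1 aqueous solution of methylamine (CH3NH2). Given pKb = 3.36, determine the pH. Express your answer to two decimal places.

pH = 10.84

CH3NH2 + H2O ⇌ CH3NH3+ + OH-
Kb = 10^(−3.36) = 4.37 × 10^-4
Kb = [OH-]²/(0.00181 − [OH-]) = 4.37 × 10^-4
The 5% rule fails; solving [OH-]² + Kb·[OH-] − Kb·C₀ = 0 exactly:
[OH-] = (−Kb + √(Kb² + 4·Kb·C₀))/2 = 6.97 × 10^-4 M
pOH = −log(6.97 × 10^-4) = 3.16; pH = 14.00 − 3.16 = 10.84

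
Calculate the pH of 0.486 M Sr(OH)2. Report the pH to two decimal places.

Sr(OH)2 is a strong base (each formula unit releases 2 OH-); [OH-] = 0.972 M.
pOH = -log(0.972) = 0.01
pH = 14.00 - 0.01 = 13.99

pH = 13.99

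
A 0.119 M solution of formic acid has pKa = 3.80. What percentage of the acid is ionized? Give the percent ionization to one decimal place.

HCOOH ⇌ HCOO- + H+; let x = [H+] at equilibrium.
Ka = 10^(−3.80) = 1.58 × 10^-4
x ≈ √(Ka·C₀) = √(1.58 × 10^-4 × 0.119) = 4.34 × 10^-3 M
% ionization = x/C₀ × 100% = 4.34 × 10^-3/0.119 × 100% = 3.6%

3.6%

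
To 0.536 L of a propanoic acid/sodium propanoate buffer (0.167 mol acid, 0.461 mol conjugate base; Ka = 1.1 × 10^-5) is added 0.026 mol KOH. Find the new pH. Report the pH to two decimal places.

OH- converts CH3CH2COOH to CH3CH2COO-: CH3CH2COOH → 0.141 mol, CH3CH2COO- → 0.487 mol.
pKa = −log(1.1 × 10^-5) = 4.959
pH = pKa + log(n_CH3CH2COO-/n_CH3CH2COOH) = 4.959 + log(0.487/0.141) = 4.959 + (+0.538)

pH = 5.50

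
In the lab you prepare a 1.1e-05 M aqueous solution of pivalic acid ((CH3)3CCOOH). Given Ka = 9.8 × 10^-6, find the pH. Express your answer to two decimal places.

pH = 5.18

(CH3)3CCOOH ⇌ (CH3)3CCOO- + H+
Ka = [H+]²/(1.1e-05 − [H+]) = 9.8 × 10^-6
[H+] is not negligible relative to C₀; solve [H+]² + 9.8e-06·[H+] − 1.08e-10 = 0.
[H+] = (−Ka + √(Ka² + 4·Ka·C₀))/2 = 6.58 × 10^-6 M
pH = −log(6.58 × 10^-6) = 5.18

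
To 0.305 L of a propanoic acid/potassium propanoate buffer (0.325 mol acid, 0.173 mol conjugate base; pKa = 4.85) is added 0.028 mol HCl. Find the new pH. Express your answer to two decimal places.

Added H+ converts CH3CH2COO- to CH3CH2COOH: CH3CH2COOH → 0.353 mol, CH3CH2COO- → 0.145 mol.
Henderson–Hasselbalch with mole ratio 0.145/0.353: pH = 4.85 + (-0.386)

pH = 4.46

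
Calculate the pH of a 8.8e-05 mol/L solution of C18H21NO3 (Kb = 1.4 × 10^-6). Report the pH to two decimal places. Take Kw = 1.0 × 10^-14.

C18H21NO3 + H2O ⇌ C18H22NO3+ + OH-
From the ICE table, Kb = [OH-]²/(8.8e-05 − [OH-]) = 1.4 × 10^-6.
The 5% rule fails; solving [OH-]² + Kb·[OH-] − Kb·C₀ = 0 exactly:
[OH-] = [−1.4e-06 + √(1.4e-06² + 4.93e-10)]/2 = 1.04 × 10^-5 M
pOH = −log(1.04 × 10^-5) = 4.98; pH = 14.00 − 4.98 = 9.02

pH = 9.02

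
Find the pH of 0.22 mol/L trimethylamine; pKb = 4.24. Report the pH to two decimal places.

(CH3)3N + H2O ⇌ (CH3)3NH+ + OH-
Kb = 10^(−4.24) = 5.75 × 10^-5
Kb = [OH-]²/(0.22 − [OH-]) = 5.75 × 10^-5
Since Kb ≪ C₀, [OH-] ≈ √(Kb·C₀) = 3.56 × 10^-3 M.
pOH = −log(3.56 × 10^-3) = 2.45; pH = 14.00 − 2.45 = 11.55

pH = 11.55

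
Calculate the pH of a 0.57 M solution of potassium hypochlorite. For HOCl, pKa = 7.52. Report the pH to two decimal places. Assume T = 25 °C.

pH = 10.64

OCl- is the conjugate base of the weak acid HOCl.
Ka = 10^(−7.52) = 3.02 × 10^-8
Kb = Kw/Ka = 1.0×10^-14 / 3.02 × 10^-8 = 3.31 × 10^-7
Kb = [OH-]²/(0.57 − [OH-]) = 3.31 × 10^-7
Neglecting [OH-] in the denominator: [OH-] = √(3.31 × 10^-7 × 0.57) = 4.34 × 10^-4 M
pOH = 3.36, so pH = 14.00 − pOH = 10.64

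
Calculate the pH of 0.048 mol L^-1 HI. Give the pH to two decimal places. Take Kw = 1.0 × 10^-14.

pH = 1.32

HI is a strong acid and dissociates completely, so [H+] = 0.048 M.
pH = -log(0.048) = 1.32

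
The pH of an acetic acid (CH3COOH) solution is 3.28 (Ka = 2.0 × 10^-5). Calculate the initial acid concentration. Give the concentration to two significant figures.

[H+] = 10^(-3.28) = 5.25 × 10^-4 M = x
Ka = x²/(C₀ − x) ⇒ C₀ = x + x²/Ka
C₀ = 5.25 × 10^-4 + (5.25 × 10^-4)²/(2.0 × 10^-5) = 1.43 × 10^-2 M

C₀ = 1.4 × 10^-2 M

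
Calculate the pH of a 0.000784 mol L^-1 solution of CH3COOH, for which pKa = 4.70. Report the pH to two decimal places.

CH3COOH ⇌ CH3COO- + H+
Ka = 10^(−4.70) = 2.00 × 10^-5
From the ICE table, Ka = x²/(0.000784 − x) = 2.00 × 10^-5.
The 5% rule fails; solving x² + Ka·x − Ka·C₀ = 0 exactly:
x = [−2e-05 + √(2e-05² + 6.27e-08)]/2 = 1.16 × 10^-4 M
pH = −log[H+] = −log(1.16 × 10^-4) = 3.94

pH = 3.94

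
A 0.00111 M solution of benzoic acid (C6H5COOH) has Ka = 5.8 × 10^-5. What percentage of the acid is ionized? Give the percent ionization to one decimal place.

C6H5COOH ⇌ C6H5COO- + H+; let x = [H+] at equilibrium.
Ka = x²/(C₀ − x); solving the quadratic gives x = 2.26 × 10^-4 M.
Fraction ionized = 2.26 × 10^-4 / 0.00111 = 0.2036 → 20.4%

20.4%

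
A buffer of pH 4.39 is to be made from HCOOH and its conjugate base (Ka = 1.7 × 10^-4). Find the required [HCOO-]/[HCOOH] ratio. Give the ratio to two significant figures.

pKa = -log(1.7 × 10^-4) = 3.770
pH = pKa + log(r) ⇒ log(r) = 4.39 − 3.770 = +0.620
r = [HCOO-]/[HCOOH] = 10^(+0.620) = 4.17

ratio = 4.2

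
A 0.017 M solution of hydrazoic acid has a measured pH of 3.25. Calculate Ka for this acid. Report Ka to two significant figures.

Ka = 1.9 × 10^-5

[H+] = 10^(-3.25) = 5.62 × 10^-4 M
At equilibrium [HA] = 0.017 − 5.62 × 10^-4 = 1.64 × 10^-2 M
Ka = [H+][A-]/[HA] = (5.62 × 10^-4)² / 1.64 × 10^-2 = 1.9 × 10^-5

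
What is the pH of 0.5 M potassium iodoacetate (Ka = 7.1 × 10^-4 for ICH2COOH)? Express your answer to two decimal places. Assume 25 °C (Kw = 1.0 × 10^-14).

ICH2COO- is the conjugate base of the weak acid ICH2COOH.
Kb = Kw/Ka = 1.0×10^-14 / 7.1 × 10^-4 = 1.41 × 10^-11
Kb = x²/(0.5 − x) = 1.41 × 10^-11
Assume x ≪ 0.5: x ≈ √(1.41 × 10^-11 × 0.5) = 2.66 × 10^-6 M
(x/C₀ = 0.00053% < 5%, so the approximation holds.)
pOH = −log(2.66 × 10^-6) = 5.58; pH = 14.00 − 5.58 = 8.42

pH = 8.42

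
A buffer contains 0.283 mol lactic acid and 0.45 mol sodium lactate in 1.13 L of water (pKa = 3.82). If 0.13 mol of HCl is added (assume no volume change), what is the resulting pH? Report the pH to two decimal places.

After neutralization: n(CH3CH(OH)COOH) = 0.413 mol, n(CH3CH(OH)COO-) = 0.32 mol.
Henderson–Hasselbalch with mole ratio 0.32/0.413: pH = 3.82 + (-0.111)

pH = 3.71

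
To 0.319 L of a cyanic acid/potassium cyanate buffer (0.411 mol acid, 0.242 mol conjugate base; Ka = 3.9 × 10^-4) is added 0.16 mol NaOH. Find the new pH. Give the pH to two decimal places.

OH- converts HOCN to OCN-: HOCN → 0.251 mol, OCN- → 0.402 mol.
pKa = −log(3.9 × 10^-4) = 3.409
pH = pKa + log(n_OCN-/n_HOCN) = 3.409 + log(0.402/0.251) = 3.409 + (+0.205)

pH = 3.61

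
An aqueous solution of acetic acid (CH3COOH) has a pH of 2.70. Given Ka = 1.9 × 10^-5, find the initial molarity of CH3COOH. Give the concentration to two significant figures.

[H+] = 10^(-2.70) = 2.00 × 10^-3 M = x
Ka = x²/(C₀ − x) ⇒ C₀ = x + x²/Ka
C₀ = 2.00 × 10^-3 + (2.00 × 10^-3)²/(1.9 × 10^-5) = 2.13 × 10^-1 M

C₀ = 2.1 × 10^-1 M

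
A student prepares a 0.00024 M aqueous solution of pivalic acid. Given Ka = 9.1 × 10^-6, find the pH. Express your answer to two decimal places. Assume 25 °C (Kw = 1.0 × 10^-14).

pH = 4.37

(CH3)3CCOOH ⇌ (CH3)3CCOO- + H+
Ka = [H+]²/(0.00024 − [H+]) = 9.1 × 10^-6
The 5% rule fails; solving [H+]² + Ka·[H+] − Ka·C₀ = 0 exactly:
[H+] = (−Ka + √(Ka² + 4·Ka·C₀))/2 = 4.24 × 10^-5 M
pH = −log(4.24 × 10^-5) = 4.37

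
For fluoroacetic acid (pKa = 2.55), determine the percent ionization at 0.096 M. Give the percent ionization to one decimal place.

15.7%

FCH2COOH ⇌ FCH2COO- + H+; let x = [H+] at equilibrium.
Ka = 10^(−2.55) = 2.82 × 10^-3
Solve x² + 0.00282x − 0.000271 = 0 → x = 1.51 × 10^-2 M
% ionization = x/C₀ × 100% = 1.51 × 10^-2/0.096 × 100% = 15.7%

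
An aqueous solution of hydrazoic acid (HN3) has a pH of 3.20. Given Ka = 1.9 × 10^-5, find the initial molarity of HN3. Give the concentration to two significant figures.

C₀ = 2.2 × 10^-2 M

[H+] = 10^(-3.20) = 6.31 × 10^-4 M = x
Ka = x²/(C₀ − x) ⇒ C₀ = x + x²/Ka
C₀ = 6.31 × 10^-4 + (6.31 × 10^-4)²/(1.9 × 10^-5) = 2.16 × 10^-2 M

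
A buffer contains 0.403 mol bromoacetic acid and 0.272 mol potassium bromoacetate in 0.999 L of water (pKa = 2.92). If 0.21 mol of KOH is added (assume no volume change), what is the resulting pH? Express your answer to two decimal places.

OH- converts BrCH2COOH to BrCH2COO-: BrCH2COOH → 0.193 mol, BrCH2COO- → 0.482 mol.
pH = pKa + log([A⁻]/[HA]) = 2.92 + log(0.482/0.193) = 2.92 +0.397

pH = 3.32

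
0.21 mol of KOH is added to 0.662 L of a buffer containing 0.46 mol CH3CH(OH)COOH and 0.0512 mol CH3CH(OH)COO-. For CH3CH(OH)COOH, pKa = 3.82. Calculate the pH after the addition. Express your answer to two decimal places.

pH = 3.84

OH- converts CH3CH(OH)COOH to CH3CH(OH)COO-: CH3CH(OH)COOH → 0.25 mol, CH3CH(OH)COO- → 0.261 mol.
pH = pKa + log(n_CH3CH(OH)COO-/n_CH3CH(OH)COOH) = 3.82 + log(0.261/0.25) = 3.82 + (+0.019)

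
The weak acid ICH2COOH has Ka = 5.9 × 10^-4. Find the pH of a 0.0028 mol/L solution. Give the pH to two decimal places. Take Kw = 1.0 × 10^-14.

pH = 2.99

ICH2COOH ⇌ ICH2COO- + H+
Let x = [H+] at equilibrium. Ka = x²/(0.0028 − x).
The 5% rule fails; solving x² + Ka·x − Ka·C₀ = 0 exactly:
x = (−Ka + √(Ka² + 4·Ka·C₀))/2 = 1.02 × 10^-3 M
pH = −log[H+] = −log(1.02 × 10^-3) = 2.99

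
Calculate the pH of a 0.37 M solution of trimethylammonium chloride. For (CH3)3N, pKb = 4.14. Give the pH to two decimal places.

pH = 5.15

(CH3)3NH+ is the conjugate acid of the weak base (CH3)3N.
Kb = 10^(−4.14) = 7.24 × 10^-5
Ka = Kw/Kb = 1.0×10^-14 / 7.24 × 10^-5 = 1.38 × 10^-10
Ka = [H+]²/(0.37 − [H+]) = 1.38 × 10^-10
Neglecting [H+] in the denominator: [H+] = √(1.38 × 10^-10 × 0.37) = 7.15 × 10^-6 M
Check: 0.0019% ionized — well under 5%, approximation valid.
pH = −log(7.15 × 10^-6) = 5.15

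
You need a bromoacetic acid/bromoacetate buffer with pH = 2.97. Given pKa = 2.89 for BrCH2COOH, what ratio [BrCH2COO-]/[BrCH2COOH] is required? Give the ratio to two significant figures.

ratio = 1.2

pH = pKa + log(r) ⇒ log(r) = 2.97 − 2.89 = +0.08
r = [BrCH2COO-]/[BrCH2COOH] = 10^(+0.08) = 1.2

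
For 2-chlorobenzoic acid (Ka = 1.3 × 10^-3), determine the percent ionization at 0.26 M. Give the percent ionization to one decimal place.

ClC6H4COOH ⇌ ClC6H4COO- + H+; let x = [H+] at equilibrium.
Solve x² + 0.0013x − 0.000338 = 0 → x = 1.77 × 10^-2 M
% ionization = x/C₀ × 100% = 1.77 × 10^-2/0.26 × 100% = 6.8%

6.8%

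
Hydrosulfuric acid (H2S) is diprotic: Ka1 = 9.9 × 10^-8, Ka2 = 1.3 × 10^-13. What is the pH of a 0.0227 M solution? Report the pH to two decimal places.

pH = 4.32

Ka1 ≫ Ka2, so treat the first dissociation as the only significant source of H+.
Ka1 = x²/(0.0227 − x) = 9.9 × 10^-8
x ≈ √(9.9 × 10^-8 × 0.0227) = 4.74 × 10^-5 M
pH = −log(4.74 × 10^-5) = 4.32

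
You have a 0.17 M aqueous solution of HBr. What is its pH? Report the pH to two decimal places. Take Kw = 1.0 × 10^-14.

HBr is a strong acid and dissociates completely, so [H+] = 0.17 M.
pH = -log(0.17) = 0.77

pH = 0.77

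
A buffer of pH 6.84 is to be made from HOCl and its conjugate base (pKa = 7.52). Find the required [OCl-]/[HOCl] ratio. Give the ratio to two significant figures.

ratio = 0.21

pH = pKa + log(r) ⇒ log(r) = 6.84 − 7.52 = -0.68
r = [OCl-]/[HOCl] = 10^(-0.68) = 0.209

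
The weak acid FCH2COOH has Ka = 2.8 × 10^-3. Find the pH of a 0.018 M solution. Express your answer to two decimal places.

pH = 2.23

FCH2COOH ⇌ FCH2COO- + H+
From the ICE table, Ka = [H+]²/(0.018 − [H+]) = 2.8 × 10^-3.
The 5% rule fails; solving [H+]² + Ka·[H+] − Ka·C₀ = 0 exactly:
[H+] = [−0.0028 + √(0.0028² + 0.000202)]/2 = 5.84 × 10^-3 M
pH = −log(5.84 × 10^-3) = 2.23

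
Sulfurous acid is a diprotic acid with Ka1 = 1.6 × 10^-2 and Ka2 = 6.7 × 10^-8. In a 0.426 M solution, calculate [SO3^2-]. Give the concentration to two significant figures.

6.7 × 10^-8 M

First ionization gives [H+] ≈ [HSO3-] = 7.49 × 10^-2 M.
Second step: Ka2 = [H+][SO3^2-]/[HSO3-] ≈ [SO3^2-] (since [H+] ≈ [HSO3-]).
So [SO3^2-] ≈ Ka2.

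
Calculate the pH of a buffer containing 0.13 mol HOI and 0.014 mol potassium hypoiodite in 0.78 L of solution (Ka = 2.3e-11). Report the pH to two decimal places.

pH = 9.67

pKa = −log(2.3 × 10^-11) = 10.638
Using pH = pKa + log([base]/[acid]) with [base]/[acid] = 0.014/0.13:
pH = 10.638 + (-0.968) = 9.67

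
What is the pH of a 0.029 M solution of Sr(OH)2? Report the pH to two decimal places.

pH = 12.76

Sr(OH)2 is a strong base (each formula unit releases 2 OH-); [OH-] = 0.058 M.
pOH = -log(0.058) = 1.24
pH = 14.00 - 1.24 = 12.76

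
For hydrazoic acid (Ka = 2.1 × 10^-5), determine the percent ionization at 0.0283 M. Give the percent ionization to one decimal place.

2.7%

HN3 ⇌ N3- + H+; let x = [H+] at equilibrium.
x ≈ √(Ka·C₀) = √(2.1 × 10^-5 × 0.0283) = 7.71 × 10^-4 M
Fraction ionized = 7.71 × 10^-4 / 0.0283 = 0.0272 → 2.7%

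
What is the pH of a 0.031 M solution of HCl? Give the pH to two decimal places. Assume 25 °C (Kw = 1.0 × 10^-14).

HCl is a strong acid and dissociates completely, so [H+] = 0.031 M.
pH = -log(0.031) = 1.51

pH = 1.51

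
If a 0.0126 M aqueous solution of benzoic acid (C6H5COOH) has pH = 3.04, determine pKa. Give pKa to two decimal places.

pKa = 4.15

[H+] = 10^(-3.04) = 9.12 × 10^-4 M
At equilibrium [HA] = 0.0126 − 9.12 × 10^-4 = 1.17 × 10^-2 M
Ka = [H+][A-]/[HA] = (9.12 × 10^-4)² / 1.17 × 10^-2 = 7.11 × 10^-5
pKa = -log(7.11 × 10^-5) = 4.15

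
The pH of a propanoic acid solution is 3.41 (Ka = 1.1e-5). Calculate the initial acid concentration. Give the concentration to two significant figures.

[H+] = 10^(-3.41) = 3.89 × 10^-4 M = x
Ka = x²/(C₀ − x) ⇒ C₀ = x + x²/Ka
C₀ = 3.89 × 10^-4 + (3.89 × 10^-4)²/(1.1 × 10^-5) = 1.41 × 10^-2 M

C₀ = 1.4 × 10^-2 M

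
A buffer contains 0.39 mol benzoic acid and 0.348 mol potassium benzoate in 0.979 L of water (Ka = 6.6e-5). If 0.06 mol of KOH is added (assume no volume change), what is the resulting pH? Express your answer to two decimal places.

After neutralization: n(C6H5COOH) = 0.33 mol, n(C6H5COO-) = 0.408 mol.
pKa = −log(6.6 × 10^-5) = 4.180
pH = pKa + log([A⁻]/[HA]) = 4.180 + log(0.408/0.33) = 4.180 +0.092

pH = 4.27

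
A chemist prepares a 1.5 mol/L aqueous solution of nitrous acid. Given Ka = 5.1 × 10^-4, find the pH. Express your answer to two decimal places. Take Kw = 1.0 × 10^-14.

HNO2 ⇌ NO2- + H+
Ka = x²/(1.5 − x) = 5.1 × 10^-4
Assume x ≪ 1.5: x ≈ √(5.1 × 10^-4 × 1.5) = 2.77 × 10^-2 M
(x/C₀ = 1.8% < 5%, so the approximation holds.)
pH = −log[H+] = −log(2.77 × 10^-2) = 1.56

pH = 1.56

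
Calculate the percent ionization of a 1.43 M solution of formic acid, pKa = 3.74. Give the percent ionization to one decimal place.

1.1%

HCOOH ⇌ HCOO- + H+; let x = [H+] at equilibrium.
Ka = 10^(−3.74) = 1.82 × 10^-4
x ≈ √(Ka·C₀) = √(1.82 × 10^-4 × 1.43) = 1.61 × 10^-2 M
Fraction ionized = 1.61 × 10^-2 / 1.43 = 0.0113 → 1.1%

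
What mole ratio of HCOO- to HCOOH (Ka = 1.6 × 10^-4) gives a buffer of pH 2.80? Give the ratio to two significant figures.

ratio = 0.10

pKa = -log(1.6 × 10^-4) = 3.796
pH = pKa + log(r) ⇒ log(r) = 2.80 − 3.796 = -0.996
r = [HCOO-]/[HCOOH] = 10^(-0.996) = 0.101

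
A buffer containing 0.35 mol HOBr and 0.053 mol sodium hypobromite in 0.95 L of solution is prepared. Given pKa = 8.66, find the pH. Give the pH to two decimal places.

pH = 7.84

pH = pKa + log([A⁻]/[HA]) = 8.66 + log(0.053/0.35)
pH = 8.66 + (-0.820) = 7.84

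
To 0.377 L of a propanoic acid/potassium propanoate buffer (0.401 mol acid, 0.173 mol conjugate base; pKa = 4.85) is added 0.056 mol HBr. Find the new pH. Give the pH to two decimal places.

Added H+ converts CH3CH2COO- to CH3CH2COOH: CH3CH2COOH → 0.457 mol, CH3CH2COO- → 0.117 mol.
Henderson–Hasselbalch with mole ratio 0.117/0.457: pH = 4.85 + (-0.592)

pH = 4.26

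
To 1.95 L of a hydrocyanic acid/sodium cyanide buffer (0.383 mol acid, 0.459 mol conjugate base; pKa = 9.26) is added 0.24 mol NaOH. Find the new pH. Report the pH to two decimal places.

After neutralization: n(HCN) = 0.143 mol, n(CN-) = 0.699 mol.
pH = pKa + log([A⁻]/[HA]) = 9.26 + log(0.699/0.143) = 9.26 +0.689

pH = 9.95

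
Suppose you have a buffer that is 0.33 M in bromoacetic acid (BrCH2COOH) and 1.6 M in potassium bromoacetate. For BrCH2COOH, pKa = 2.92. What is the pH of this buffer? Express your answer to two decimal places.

Henderson–Hasselbalch: pH = pKa + log([BrCH2COO-]/[BrCH2COOH]) = 2.92 + log(1.6/0.33)
pH = 2.92 + (+0.686) = 3.61

pH = 3.61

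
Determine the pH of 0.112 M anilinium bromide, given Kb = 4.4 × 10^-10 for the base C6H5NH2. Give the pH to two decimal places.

pH = 2.80

C6H5NH3+ is the conjugate acid of the weak base C6H5NH2.
Ka = Kw/Kb = 1.0×10^-14 / 4.4 × 10^-10 = 2.27 × 10^-5
Ka = [H+]²/(0.112 − [H+]) = 2.27 × 10^-5
Since Ka ≪ C₀, [H+] ≈ √(Ka·C₀) = 1.59 × 10^-3 M.
Check: 1.4% ionized — well under 5%, approximation valid.
pH = −log(1.59 × 10^-3) = 2.80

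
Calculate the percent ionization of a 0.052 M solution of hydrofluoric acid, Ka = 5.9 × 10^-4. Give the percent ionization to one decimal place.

10.1%

HF ⇌ F- + H+; let x = [H+] at equilibrium.
Solve x² + 0.00059x − 3.07e-05 = 0 → x = 5.25 × 10^-3 M
% ionization = x/C₀ × 100% = 5.25 × 10^-3/0.052 × 100% = 10.1%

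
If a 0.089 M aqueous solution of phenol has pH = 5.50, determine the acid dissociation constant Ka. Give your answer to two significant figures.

[H+] = 10^(-5.50) = 3.16 × 10^-6 M
At equilibrium [HA] = 0.089 − 3.16 × 10^-6 = 8.90 × 10^-2 M
Ka = [H+][A-]/[HA] = (3.16 × 10^-6)² / 8.90 × 10^-2 = 1.1 × 10^-10

Ka = 1.1 × 10^-10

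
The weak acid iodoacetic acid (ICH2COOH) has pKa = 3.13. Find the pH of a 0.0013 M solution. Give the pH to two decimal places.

pH = 3.17

ICH2COOH ⇌ ICH2COO- + H+
Ka = 10^(−3.13) = 7.41 × 10^-4
Ka = [H+]²/(0.0013 − [H+]) = 7.41 × 10^-4
The 5% rule fails; solving [H+]² + Ka·[H+] − Ka·C₀ = 0 exactly:
[H+] = (−Ka + √(Ka² + 4·Ka·C₀))/2 = 6.79 × 10^-4 M
pH = −log[H+] = −log(6.79 × 10^-4) = 3.17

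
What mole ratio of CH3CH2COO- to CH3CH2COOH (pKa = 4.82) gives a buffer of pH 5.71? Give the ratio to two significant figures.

ratio = 7.8

pH = pKa + log(r) ⇒ log(r) = 5.71 − 4.82 = +0.89
r = [CH3CH2COO-]/[CH3CH2COOH] = 10^(+0.89) = 7.76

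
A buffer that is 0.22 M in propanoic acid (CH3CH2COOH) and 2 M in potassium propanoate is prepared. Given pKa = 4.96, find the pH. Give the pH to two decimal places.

pH = 5.92

pH = pKa + log([A⁻]/[HA]) = 4.96 + log(2/0.22)
pH = 4.96 + (+0.959) = 5.92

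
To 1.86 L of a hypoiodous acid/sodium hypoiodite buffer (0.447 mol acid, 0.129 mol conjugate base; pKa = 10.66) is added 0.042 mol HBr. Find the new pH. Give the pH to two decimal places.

After neutralization: n(HOI) = 0.489 mol, n(OI-) = 0.087 mol.
pH = pKa + log([A⁻]/[HA]) = 10.66 + log(0.087/0.489) = 10.66 -0.750

pH = 9.91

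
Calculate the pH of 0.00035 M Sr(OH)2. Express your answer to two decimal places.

pH = 10.85

Sr(OH)2 is a strong base (each formula unit releases 2 OH-); [OH-] = 0.0007 M.
pOH = -log(0.0007) = 3.15
pH = 14.00 - 3.15 = 10.85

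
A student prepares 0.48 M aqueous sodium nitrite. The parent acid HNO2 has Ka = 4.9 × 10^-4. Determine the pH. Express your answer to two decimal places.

NO2- is the conjugate base of the weak acid HNO2.
Kb = Kw/Ka = 1.0×10^-14 / 4.9 × 10^-4 = 2.04 × 10^-11
From the ICE table, Kb = x²/(0.48 − x) = 2.04 × 10^-11.
Neglecting x in the denominator: x = √(2.04 × 10^-11 × 0.48) = 3.13 × 10^-6 M
Check: 0.00065% ionized — well under 5%, approximation valid.
pOH = 5.50, so pH = 14.00 − pOH = 8.50

pH = 8.50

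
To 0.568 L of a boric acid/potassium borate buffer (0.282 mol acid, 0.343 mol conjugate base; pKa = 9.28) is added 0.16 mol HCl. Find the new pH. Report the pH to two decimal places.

Added H+ converts B(OH)4- to B(OH)3: B(OH)3 → 0.442 mol, B(OH)4- → 0.183 mol.
pH = pKa + log(n_B(OH)4-/n_B(OH)3) = 9.28 + log(0.183/0.442) = 9.28 + (-0.383)

pH = 8.90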